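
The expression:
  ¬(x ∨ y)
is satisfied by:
  {x: False, y: False}


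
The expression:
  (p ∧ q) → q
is always true.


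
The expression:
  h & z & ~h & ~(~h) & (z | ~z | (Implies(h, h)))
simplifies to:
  False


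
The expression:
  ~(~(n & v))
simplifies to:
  n & v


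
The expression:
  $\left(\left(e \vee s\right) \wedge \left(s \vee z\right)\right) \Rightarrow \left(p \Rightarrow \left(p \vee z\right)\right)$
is always true.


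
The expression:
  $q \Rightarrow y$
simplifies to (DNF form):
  $y \vee \neg q$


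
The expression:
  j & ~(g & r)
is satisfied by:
  {j: True, g: False, r: False}
  {j: True, r: True, g: False}
  {j: True, g: True, r: False}


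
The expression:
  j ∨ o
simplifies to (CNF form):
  j ∨ o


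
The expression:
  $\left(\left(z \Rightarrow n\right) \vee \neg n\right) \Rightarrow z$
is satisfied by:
  {z: True}


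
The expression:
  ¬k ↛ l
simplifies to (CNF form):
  ¬k ∧ ¬l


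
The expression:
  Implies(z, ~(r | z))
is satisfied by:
  {z: False}


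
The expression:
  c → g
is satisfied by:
  {g: True, c: False}
  {c: False, g: False}
  {c: True, g: True}


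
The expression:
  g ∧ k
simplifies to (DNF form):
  g ∧ k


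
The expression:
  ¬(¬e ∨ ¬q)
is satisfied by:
  {e: True, q: True}


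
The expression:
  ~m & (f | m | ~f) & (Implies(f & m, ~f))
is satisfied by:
  {m: False}


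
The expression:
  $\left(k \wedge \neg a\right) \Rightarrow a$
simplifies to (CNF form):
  $a \vee \neg k$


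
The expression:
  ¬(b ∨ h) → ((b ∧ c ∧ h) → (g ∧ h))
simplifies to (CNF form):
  True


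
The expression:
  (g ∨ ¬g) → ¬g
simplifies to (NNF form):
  ¬g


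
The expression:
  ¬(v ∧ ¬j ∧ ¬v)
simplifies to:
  True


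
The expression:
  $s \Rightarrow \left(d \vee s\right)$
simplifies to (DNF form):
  $\text{True}$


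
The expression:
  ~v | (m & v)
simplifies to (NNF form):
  m | ~v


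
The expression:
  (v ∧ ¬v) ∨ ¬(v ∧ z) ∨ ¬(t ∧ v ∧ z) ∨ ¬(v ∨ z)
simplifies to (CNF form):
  ¬t ∨ ¬v ∨ ¬z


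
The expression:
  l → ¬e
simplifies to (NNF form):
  ¬e ∨ ¬l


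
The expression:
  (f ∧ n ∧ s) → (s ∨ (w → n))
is always true.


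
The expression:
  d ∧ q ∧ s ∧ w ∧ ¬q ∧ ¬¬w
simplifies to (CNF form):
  False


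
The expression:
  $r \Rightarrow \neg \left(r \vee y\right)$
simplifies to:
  $\neg r$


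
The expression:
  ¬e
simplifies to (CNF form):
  ¬e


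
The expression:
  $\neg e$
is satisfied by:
  {e: False}


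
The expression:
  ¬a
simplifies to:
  ¬a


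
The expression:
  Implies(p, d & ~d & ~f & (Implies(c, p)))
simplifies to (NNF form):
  ~p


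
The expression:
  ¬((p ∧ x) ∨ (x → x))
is never true.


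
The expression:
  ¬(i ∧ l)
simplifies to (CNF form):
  ¬i ∨ ¬l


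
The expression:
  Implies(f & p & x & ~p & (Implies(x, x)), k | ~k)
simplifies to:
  True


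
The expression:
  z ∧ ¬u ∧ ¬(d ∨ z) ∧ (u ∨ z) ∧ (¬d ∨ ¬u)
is never true.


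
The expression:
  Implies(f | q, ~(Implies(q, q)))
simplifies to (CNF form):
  ~f & ~q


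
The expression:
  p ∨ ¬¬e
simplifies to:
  e ∨ p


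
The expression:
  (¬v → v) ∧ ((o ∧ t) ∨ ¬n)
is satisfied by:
  {o: True, t: True, v: True, n: False}
  {o: True, v: True, t: False, n: False}
  {t: True, v: True, o: False, n: False}
  {v: True, o: False, t: False, n: False}
  {n: True, o: True, t: True, v: True}


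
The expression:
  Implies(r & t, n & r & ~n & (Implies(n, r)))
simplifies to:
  ~r | ~t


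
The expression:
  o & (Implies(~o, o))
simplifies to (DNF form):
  o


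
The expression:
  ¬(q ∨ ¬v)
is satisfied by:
  {v: True, q: False}


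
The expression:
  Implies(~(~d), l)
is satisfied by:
  {l: True, d: False}
  {d: False, l: False}
  {d: True, l: True}


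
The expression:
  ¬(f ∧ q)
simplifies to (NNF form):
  ¬f ∨ ¬q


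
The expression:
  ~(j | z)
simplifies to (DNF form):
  ~j & ~z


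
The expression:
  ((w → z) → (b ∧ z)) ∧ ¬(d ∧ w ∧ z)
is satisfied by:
  {w: True, b: True, d: False, z: False}
  {w: True, b: False, d: False, z: False}
  {w: True, d: True, b: True, z: False}
  {w: True, d: True, b: False, z: False}
  {z: True, b: True, d: False, w: False}
  {z: True, w: True, b: True, d: False}
  {z: True, d: True, b: True, w: False}


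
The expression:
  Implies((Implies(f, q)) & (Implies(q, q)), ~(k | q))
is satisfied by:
  {f: True, q: False, k: False}
  {q: False, k: False, f: False}
  {k: True, f: True, q: False}


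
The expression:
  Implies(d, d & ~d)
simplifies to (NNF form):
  ~d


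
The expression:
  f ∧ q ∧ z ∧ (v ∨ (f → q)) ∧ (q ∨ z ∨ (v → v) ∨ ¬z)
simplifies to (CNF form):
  f ∧ q ∧ z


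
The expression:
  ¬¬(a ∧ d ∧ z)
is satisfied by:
  {a: True, z: True, d: True}


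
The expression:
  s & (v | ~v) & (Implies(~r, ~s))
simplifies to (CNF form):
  r & s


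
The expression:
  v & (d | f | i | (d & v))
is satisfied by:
  {i: True, d: True, f: True, v: True}
  {i: True, d: True, v: True, f: False}
  {i: True, f: True, v: True, d: False}
  {i: True, v: True, f: False, d: False}
  {d: True, v: True, f: True, i: False}
  {d: True, v: True, f: False, i: False}
  {v: True, f: True, d: False, i: False}


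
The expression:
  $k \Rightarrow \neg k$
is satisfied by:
  {k: False}


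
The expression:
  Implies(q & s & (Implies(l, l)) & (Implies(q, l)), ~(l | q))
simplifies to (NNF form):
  ~l | ~q | ~s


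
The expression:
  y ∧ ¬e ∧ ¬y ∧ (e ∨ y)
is never true.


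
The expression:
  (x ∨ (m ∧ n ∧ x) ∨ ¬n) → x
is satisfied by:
  {n: True, x: True}
  {n: True, x: False}
  {x: True, n: False}


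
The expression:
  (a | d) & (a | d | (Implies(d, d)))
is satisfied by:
  {a: True, d: True}
  {a: True, d: False}
  {d: True, a: False}


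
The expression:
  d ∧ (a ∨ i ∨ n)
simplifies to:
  d ∧ (a ∨ i ∨ n)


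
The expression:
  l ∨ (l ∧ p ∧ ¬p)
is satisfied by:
  {l: True}


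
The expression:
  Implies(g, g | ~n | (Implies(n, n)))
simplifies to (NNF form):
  True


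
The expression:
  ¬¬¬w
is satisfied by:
  {w: False}


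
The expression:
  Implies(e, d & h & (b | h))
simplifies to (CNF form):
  (d | ~e) & (h | ~e)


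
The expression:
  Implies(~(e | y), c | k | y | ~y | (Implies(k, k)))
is always true.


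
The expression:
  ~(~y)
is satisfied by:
  {y: True}


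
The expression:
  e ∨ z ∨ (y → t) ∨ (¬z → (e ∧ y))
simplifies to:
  e ∨ t ∨ z ∨ ¬y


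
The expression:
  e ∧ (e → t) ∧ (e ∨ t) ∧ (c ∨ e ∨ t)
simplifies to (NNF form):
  e ∧ t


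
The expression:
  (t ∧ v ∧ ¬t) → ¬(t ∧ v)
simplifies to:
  True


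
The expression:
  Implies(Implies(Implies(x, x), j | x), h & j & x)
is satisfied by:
  {h: True, x: False, j: False}
  {h: False, x: False, j: False}
  {j: True, x: True, h: True}


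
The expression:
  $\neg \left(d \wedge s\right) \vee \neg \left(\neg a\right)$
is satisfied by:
  {a: True, s: False, d: False}
  {s: False, d: False, a: False}
  {a: True, d: True, s: False}
  {d: True, s: False, a: False}
  {a: True, s: True, d: False}
  {s: True, a: False, d: False}
  {a: True, d: True, s: True}


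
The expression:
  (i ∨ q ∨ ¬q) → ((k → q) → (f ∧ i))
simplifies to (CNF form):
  (f ∨ k) ∧ (f ∨ ¬q) ∧ (i ∨ k) ∧ (i ∨ ¬q)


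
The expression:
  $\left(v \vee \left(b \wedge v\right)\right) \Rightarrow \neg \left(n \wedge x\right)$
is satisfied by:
  {x: False, v: False, n: False}
  {n: True, x: False, v: False}
  {v: True, x: False, n: False}
  {n: True, v: True, x: False}
  {x: True, n: False, v: False}
  {n: True, x: True, v: False}
  {v: True, x: True, n: False}


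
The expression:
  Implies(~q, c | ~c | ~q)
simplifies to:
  True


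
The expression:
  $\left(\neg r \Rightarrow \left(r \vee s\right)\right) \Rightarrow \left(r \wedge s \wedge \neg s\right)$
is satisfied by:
  {r: False, s: False}


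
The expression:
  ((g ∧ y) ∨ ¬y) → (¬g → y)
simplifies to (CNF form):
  g ∨ y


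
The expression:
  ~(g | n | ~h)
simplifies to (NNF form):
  h & ~g & ~n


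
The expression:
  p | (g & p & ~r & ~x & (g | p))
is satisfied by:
  {p: True}


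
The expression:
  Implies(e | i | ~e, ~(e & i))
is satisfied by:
  {e: False, i: False}
  {i: True, e: False}
  {e: True, i: False}


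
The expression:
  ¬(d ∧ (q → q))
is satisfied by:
  {d: False}


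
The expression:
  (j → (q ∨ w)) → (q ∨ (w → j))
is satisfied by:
  {j: True, q: True, w: False}
  {j: True, w: False, q: False}
  {q: True, w: False, j: False}
  {q: False, w: False, j: False}
  {j: True, q: True, w: True}
  {j: True, w: True, q: False}
  {q: True, w: True, j: False}


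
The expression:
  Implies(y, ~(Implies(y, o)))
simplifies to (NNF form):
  ~o | ~y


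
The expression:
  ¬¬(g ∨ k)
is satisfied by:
  {k: True, g: True}
  {k: True, g: False}
  {g: True, k: False}


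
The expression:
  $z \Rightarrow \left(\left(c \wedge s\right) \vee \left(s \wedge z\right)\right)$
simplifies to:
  $s \vee \neg z$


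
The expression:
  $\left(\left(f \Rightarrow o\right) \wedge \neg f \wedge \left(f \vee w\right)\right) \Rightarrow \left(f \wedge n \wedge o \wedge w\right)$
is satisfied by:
  {f: True, w: False}
  {w: False, f: False}
  {w: True, f: True}


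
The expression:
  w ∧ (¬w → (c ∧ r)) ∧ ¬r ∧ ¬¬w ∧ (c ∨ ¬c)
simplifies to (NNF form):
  w ∧ ¬r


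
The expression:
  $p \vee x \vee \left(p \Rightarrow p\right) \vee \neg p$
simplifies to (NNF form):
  $\text{True}$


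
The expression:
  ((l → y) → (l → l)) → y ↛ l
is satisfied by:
  {y: True, l: False}


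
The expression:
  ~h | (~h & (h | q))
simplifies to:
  ~h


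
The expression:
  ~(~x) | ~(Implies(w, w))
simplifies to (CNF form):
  x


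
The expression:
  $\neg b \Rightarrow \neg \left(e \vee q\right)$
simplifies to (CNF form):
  $\left(b \vee \neg e\right) \wedge \left(b \vee \neg q\right)$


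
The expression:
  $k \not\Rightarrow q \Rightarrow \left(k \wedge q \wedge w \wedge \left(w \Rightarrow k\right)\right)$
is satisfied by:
  {q: True, k: False}
  {k: False, q: False}
  {k: True, q: True}


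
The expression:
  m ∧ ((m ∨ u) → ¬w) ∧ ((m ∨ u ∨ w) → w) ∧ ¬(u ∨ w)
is never true.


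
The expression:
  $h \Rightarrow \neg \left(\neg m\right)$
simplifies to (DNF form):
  $m \vee \neg h$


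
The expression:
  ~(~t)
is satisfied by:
  {t: True}


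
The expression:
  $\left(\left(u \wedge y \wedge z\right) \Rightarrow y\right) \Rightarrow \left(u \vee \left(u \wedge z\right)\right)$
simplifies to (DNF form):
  $u$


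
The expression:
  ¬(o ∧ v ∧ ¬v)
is always true.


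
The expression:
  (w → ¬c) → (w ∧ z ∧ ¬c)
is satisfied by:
  {w: True, z: True, c: True}
  {w: True, z: True, c: False}
  {w: True, c: True, z: False}


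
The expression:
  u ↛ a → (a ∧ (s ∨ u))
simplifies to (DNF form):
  a ∨ ¬u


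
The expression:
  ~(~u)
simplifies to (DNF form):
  u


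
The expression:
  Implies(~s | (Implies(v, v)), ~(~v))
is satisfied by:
  {v: True}


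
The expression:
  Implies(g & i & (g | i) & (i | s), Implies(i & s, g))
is always true.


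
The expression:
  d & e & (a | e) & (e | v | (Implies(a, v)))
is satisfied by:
  {e: True, d: True}


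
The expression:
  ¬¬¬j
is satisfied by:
  {j: False}


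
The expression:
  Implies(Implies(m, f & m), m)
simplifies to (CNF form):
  m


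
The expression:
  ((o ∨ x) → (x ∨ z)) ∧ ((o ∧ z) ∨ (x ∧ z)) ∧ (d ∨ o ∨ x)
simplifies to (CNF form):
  z ∧ (o ∨ x)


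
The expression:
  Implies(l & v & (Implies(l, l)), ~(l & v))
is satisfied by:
  {l: False, v: False}
  {v: True, l: False}
  {l: True, v: False}


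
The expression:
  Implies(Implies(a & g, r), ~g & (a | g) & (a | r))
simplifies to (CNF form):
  a & (~g | ~r)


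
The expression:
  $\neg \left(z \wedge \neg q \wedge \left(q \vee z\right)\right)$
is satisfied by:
  {q: True, z: False}
  {z: False, q: False}
  {z: True, q: True}


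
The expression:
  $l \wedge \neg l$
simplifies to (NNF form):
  $\text{False}$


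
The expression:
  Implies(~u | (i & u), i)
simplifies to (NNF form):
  i | u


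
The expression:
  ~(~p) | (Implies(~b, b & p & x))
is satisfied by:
  {b: True, p: True}
  {b: True, p: False}
  {p: True, b: False}


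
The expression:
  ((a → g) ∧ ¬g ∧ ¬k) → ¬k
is always true.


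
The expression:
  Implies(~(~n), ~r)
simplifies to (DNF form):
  ~n | ~r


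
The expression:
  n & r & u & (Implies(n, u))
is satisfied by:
  {r: True, u: True, n: True}


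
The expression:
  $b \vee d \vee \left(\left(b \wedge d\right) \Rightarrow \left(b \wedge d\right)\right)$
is always true.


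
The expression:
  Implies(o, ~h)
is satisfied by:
  {h: False, o: False}
  {o: True, h: False}
  {h: True, o: False}


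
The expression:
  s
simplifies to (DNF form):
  s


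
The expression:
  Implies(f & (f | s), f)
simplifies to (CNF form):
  True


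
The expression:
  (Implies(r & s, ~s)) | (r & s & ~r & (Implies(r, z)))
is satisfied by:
  {s: False, r: False}
  {r: True, s: False}
  {s: True, r: False}


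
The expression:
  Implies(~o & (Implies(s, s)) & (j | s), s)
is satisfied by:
  {o: True, s: True, j: False}
  {o: True, s: False, j: False}
  {s: True, o: False, j: False}
  {o: False, s: False, j: False}
  {j: True, o: True, s: True}
  {j: True, o: True, s: False}
  {j: True, s: True, o: False}


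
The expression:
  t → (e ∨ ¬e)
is always true.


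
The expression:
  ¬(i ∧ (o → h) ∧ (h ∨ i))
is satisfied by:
  {o: True, i: False, h: False}
  {o: False, i: False, h: False}
  {h: True, o: True, i: False}
  {h: True, o: False, i: False}
  {i: True, o: True, h: False}


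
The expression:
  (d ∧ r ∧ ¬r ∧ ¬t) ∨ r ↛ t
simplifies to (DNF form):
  r ∧ ¬t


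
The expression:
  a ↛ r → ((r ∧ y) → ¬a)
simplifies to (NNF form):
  True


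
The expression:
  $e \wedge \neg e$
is never true.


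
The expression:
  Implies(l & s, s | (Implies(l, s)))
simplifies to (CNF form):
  True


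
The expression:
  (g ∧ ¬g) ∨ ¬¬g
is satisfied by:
  {g: True}


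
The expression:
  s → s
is always true.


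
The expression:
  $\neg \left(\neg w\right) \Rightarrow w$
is always true.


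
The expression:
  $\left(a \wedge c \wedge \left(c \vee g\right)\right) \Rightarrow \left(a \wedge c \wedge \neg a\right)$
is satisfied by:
  {c: False, a: False}
  {a: True, c: False}
  {c: True, a: False}


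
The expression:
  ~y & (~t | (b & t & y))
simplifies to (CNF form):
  ~t & ~y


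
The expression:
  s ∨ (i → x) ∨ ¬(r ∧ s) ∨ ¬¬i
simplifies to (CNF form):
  True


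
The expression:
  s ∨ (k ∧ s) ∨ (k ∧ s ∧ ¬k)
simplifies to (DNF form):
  s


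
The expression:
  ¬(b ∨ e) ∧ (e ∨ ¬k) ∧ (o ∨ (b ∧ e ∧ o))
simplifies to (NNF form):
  o ∧ ¬b ∧ ¬e ∧ ¬k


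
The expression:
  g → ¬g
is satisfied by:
  {g: False}


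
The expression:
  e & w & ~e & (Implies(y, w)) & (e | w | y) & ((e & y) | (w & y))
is never true.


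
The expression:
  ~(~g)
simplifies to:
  g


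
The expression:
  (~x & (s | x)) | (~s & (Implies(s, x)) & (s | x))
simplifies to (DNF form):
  (s & ~x) | (x & ~s)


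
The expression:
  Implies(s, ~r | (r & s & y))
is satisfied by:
  {y: True, s: False, r: False}
  {s: False, r: False, y: False}
  {r: True, y: True, s: False}
  {r: True, s: False, y: False}
  {y: True, s: True, r: False}
  {s: True, y: False, r: False}
  {r: True, s: True, y: True}


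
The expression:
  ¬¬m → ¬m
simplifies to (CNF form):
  ¬m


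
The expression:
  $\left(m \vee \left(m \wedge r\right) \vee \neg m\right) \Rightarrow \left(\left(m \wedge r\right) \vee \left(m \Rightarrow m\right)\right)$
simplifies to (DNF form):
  $\text{True}$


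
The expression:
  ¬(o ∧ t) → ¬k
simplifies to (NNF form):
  (o ∧ t) ∨ ¬k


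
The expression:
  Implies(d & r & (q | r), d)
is always true.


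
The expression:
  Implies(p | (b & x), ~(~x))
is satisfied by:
  {x: True, p: False}
  {p: False, x: False}
  {p: True, x: True}


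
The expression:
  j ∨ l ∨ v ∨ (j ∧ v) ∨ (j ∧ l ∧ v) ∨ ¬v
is always true.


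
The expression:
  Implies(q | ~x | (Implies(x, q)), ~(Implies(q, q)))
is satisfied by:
  {x: True, q: False}


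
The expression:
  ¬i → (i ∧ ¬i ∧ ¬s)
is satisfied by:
  {i: True}


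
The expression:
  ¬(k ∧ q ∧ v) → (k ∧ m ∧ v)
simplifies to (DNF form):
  (k ∧ m ∧ v) ∨ (k ∧ q ∧ v)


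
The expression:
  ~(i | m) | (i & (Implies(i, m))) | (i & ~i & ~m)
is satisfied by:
  {m: False, i: False}
  {i: True, m: True}


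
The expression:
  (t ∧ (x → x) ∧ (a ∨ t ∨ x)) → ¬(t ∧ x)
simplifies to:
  ¬t ∨ ¬x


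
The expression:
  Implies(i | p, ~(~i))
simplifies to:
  i | ~p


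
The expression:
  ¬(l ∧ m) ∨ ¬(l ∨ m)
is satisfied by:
  {l: False, m: False}
  {m: True, l: False}
  {l: True, m: False}


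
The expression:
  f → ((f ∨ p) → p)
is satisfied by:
  {p: True, f: False}
  {f: False, p: False}
  {f: True, p: True}


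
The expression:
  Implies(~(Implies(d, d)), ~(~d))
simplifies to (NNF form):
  True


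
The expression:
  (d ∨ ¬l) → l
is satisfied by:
  {l: True}


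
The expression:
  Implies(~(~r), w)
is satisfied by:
  {w: True, r: False}
  {r: False, w: False}
  {r: True, w: True}


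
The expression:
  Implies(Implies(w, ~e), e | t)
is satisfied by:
  {t: True, e: True}
  {t: True, e: False}
  {e: True, t: False}


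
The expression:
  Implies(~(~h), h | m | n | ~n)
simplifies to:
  True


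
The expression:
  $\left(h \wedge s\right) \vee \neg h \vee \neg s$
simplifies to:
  $\text{True}$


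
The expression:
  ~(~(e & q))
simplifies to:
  e & q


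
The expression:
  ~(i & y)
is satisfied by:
  {y: False, i: False}
  {i: True, y: False}
  {y: True, i: False}


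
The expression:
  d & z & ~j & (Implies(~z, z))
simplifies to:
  d & z & ~j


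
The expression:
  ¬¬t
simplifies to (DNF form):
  t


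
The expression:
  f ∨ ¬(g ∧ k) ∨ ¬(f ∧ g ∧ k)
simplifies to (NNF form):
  True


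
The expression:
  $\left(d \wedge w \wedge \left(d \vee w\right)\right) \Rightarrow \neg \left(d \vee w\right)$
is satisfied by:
  {w: False, d: False}
  {d: True, w: False}
  {w: True, d: False}


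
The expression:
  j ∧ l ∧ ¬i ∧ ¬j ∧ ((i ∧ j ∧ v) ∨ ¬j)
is never true.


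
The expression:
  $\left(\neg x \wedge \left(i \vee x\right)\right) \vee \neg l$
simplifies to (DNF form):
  $\left(i \wedge \neg x\right) \vee \neg l$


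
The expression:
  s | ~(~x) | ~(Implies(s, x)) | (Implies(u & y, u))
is always true.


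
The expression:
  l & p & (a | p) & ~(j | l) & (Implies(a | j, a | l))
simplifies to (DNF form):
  False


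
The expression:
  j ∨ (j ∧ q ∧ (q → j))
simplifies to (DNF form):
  j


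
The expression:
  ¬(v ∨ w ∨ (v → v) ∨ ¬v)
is never true.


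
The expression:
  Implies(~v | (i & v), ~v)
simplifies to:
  ~i | ~v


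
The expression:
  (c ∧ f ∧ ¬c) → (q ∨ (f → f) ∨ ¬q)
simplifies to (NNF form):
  True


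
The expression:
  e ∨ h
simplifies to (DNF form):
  e ∨ h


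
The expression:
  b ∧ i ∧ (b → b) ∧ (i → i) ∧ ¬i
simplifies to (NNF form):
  False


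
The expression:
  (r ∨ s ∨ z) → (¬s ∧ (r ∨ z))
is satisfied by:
  {s: False}


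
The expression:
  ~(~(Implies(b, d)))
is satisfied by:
  {d: True, b: False}
  {b: False, d: False}
  {b: True, d: True}


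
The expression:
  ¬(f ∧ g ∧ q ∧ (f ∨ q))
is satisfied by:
  {g: False, q: False, f: False}
  {f: True, g: False, q: False}
  {q: True, g: False, f: False}
  {f: True, q: True, g: False}
  {g: True, f: False, q: False}
  {f: True, g: True, q: False}
  {q: True, g: True, f: False}


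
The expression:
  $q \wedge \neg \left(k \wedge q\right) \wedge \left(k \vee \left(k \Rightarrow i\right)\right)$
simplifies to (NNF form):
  $q \wedge \neg k$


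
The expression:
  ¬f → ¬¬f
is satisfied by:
  {f: True}


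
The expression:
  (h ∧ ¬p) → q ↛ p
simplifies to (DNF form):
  p ∨ q ∨ ¬h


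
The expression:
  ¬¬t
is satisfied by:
  {t: True}


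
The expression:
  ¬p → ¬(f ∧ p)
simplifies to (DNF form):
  True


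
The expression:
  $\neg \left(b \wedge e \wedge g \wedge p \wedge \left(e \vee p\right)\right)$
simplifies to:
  $\neg b \vee \neg e \vee \neg g \vee \neg p$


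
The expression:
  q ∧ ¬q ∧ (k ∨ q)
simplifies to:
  False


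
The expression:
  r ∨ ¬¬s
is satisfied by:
  {r: True, s: True}
  {r: True, s: False}
  {s: True, r: False}


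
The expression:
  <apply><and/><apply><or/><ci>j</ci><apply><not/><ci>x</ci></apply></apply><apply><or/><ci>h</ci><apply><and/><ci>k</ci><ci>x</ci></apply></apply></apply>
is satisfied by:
  {h: True, j: True, k: True, x: False}
  {h: True, j: True, k: False, x: False}
  {h: True, k: True, j: False, x: False}
  {h: True, k: False, j: False, x: False}
  {x: True, h: True, j: True, k: True}
  {x: True, h: True, j: True, k: False}
  {x: True, k: True, j: True, h: False}


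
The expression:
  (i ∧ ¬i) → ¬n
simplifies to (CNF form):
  True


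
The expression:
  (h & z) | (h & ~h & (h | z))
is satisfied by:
  {h: True, z: True}


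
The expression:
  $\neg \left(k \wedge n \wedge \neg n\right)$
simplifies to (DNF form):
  $\text{True}$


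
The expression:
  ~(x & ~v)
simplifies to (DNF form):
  v | ~x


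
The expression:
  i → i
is always true.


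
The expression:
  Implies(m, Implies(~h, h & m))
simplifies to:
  h | ~m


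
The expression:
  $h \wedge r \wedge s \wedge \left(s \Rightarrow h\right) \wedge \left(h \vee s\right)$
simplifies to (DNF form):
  $h \wedge r \wedge s$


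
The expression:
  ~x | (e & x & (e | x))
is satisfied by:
  {e: True, x: False}
  {x: False, e: False}
  {x: True, e: True}


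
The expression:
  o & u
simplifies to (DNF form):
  o & u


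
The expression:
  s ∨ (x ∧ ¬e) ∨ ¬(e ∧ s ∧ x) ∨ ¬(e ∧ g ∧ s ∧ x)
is always true.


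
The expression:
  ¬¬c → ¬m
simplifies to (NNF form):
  ¬c ∨ ¬m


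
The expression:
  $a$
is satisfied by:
  {a: True}


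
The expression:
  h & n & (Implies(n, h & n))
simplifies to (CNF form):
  h & n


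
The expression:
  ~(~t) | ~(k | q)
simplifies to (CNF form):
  (t | ~k) & (t | ~q)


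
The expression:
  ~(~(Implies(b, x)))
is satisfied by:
  {x: True, b: False}
  {b: False, x: False}
  {b: True, x: True}


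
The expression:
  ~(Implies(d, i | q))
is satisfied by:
  {d: True, q: False, i: False}


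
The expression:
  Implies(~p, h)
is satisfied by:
  {p: True, h: True}
  {p: True, h: False}
  {h: True, p: False}


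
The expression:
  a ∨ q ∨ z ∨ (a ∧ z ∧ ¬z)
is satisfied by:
  {a: True, q: True, z: True}
  {a: True, q: True, z: False}
  {a: True, z: True, q: False}
  {a: True, z: False, q: False}
  {q: True, z: True, a: False}
  {q: True, z: False, a: False}
  {z: True, q: False, a: False}


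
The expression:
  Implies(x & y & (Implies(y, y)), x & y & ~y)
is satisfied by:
  {y: False, x: False}
  {x: True, y: False}
  {y: True, x: False}


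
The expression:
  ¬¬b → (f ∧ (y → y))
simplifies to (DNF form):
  f ∨ ¬b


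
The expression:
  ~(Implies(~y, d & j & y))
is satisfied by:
  {y: False}


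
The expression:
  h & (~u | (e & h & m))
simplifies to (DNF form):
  (h & ~u) | (e & h & m) | (e & h & ~u) | (h & m & ~u)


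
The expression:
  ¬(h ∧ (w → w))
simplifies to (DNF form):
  ¬h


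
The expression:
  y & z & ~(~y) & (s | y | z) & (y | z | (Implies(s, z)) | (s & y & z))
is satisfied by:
  {z: True, y: True}


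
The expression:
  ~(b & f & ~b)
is always true.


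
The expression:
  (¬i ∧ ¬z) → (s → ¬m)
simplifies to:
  i ∨ z ∨ ¬m ∨ ¬s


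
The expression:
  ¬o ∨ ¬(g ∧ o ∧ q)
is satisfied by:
  {g: False, q: False, o: False}
  {o: True, g: False, q: False}
  {q: True, g: False, o: False}
  {o: True, q: True, g: False}
  {g: True, o: False, q: False}
  {o: True, g: True, q: False}
  {q: True, g: True, o: False}


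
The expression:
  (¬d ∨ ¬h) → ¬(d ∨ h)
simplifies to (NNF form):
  (d ∧ h) ∨ (¬d ∧ ¬h)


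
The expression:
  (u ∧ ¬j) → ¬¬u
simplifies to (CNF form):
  True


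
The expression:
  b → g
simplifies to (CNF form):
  g ∨ ¬b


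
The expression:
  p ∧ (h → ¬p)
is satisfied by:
  {p: True, h: False}


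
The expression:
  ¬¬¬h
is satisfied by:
  {h: False}


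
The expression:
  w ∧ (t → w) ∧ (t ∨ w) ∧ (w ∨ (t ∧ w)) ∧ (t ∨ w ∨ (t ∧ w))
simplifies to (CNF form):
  w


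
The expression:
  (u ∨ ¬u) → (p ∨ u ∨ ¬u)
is always true.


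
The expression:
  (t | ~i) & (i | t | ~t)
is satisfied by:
  {t: True, i: False}
  {i: False, t: False}
  {i: True, t: True}


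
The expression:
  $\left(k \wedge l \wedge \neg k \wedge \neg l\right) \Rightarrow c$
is always true.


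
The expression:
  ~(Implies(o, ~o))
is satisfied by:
  {o: True}


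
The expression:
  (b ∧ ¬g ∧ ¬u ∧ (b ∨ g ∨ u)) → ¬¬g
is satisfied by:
  {g: True, u: True, b: False}
  {g: True, u: False, b: False}
  {u: True, g: False, b: False}
  {g: False, u: False, b: False}
  {b: True, g: True, u: True}
  {b: True, g: True, u: False}
  {b: True, u: True, g: False}


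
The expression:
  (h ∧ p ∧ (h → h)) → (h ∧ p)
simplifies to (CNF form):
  True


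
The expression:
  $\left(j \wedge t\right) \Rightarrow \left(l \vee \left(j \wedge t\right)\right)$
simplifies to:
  $\text{True}$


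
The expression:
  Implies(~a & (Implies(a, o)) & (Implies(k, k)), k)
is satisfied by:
  {a: True, k: True}
  {a: True, k: False}
  {k: True, a: False}


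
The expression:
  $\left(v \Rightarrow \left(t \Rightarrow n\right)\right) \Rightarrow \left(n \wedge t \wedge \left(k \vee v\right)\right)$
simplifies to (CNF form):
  $t \wedge \left(k \vee v\right) \wedge \left(n \vee v\right)$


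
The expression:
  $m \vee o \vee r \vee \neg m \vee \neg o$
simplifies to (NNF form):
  $\text{True}$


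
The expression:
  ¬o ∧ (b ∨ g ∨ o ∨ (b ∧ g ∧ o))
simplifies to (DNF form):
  (b ∧ ¬o) ∨ (g ∧ ¬o)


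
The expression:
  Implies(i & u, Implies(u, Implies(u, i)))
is always true.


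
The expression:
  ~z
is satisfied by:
  {z: False}


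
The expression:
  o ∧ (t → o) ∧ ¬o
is never true.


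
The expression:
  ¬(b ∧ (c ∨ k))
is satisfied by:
  {c: False, b: False, k: False}
  {k: True, c: False, b: False}
  {c: True, k: False, b: False}
  {k: True, c: True, b: False}
  {b: True, k: False, c: False}


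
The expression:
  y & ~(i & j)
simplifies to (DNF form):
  (y & ~i) | (y & ~j)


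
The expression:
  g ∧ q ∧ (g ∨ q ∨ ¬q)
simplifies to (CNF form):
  g ∧ q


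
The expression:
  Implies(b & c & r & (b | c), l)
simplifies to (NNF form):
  l | ~b | ~c | ~r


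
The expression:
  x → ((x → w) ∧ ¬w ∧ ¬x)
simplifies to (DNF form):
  ¬x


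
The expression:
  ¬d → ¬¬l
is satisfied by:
  {d: True, l: True}
  {d: True, l: False}
  {l: True, d: False}


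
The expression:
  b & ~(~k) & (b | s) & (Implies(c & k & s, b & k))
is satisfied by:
  {b: True, k: True}


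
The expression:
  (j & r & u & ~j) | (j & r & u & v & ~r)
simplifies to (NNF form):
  False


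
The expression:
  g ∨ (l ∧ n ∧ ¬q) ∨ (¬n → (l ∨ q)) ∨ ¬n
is always true.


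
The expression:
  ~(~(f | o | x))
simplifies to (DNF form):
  f | o | x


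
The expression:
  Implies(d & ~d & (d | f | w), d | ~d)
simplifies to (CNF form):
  True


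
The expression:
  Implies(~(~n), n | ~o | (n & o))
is always true.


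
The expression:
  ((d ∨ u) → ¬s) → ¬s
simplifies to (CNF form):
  d ∨ u ∨ ¬s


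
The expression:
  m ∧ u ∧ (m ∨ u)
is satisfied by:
  {m: True, u: True}


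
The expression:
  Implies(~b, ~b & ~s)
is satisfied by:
  {b: True, s: False}
  {s: False, b: False}
  {s: True, b: True}


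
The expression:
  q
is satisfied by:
  {q: True}


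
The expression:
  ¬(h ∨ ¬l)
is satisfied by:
  {l: True, h: False}


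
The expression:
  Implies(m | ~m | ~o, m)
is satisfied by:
  {m: True}


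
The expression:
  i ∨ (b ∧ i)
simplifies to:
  i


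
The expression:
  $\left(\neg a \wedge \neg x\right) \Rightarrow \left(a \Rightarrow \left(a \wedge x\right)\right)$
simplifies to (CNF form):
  $\text{True}$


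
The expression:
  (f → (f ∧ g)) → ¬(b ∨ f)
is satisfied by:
  {b: False, g: False, f: False}
  {f: True, b: False, g: False}
  {g: True, b: False, f: False}
  {f: True, b: True, g: False}


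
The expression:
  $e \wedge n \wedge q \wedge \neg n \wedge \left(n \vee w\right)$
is never true.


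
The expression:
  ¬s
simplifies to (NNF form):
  ¬s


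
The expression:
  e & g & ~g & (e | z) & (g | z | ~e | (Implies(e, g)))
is never true.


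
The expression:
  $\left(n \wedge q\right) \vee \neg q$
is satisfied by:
  {n: True, q: False}
  {q: False, n: False}
  {q: True, n: True}


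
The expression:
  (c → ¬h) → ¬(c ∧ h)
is always true.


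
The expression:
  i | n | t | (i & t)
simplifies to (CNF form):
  i | n | t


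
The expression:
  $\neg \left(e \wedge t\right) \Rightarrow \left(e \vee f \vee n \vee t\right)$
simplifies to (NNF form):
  $e \vee f \vee n \vee t$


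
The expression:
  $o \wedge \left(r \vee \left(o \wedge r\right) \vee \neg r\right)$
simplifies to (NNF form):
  $o$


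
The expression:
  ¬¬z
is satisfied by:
  {z: True}


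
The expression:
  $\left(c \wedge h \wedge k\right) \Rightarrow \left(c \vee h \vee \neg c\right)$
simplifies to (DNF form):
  $\text{True}$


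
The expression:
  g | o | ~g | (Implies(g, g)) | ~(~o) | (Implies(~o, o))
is always true.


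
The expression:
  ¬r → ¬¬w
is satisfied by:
  {r: True, w: True}
  {r: True, w: False}
  {w: True, r: False}


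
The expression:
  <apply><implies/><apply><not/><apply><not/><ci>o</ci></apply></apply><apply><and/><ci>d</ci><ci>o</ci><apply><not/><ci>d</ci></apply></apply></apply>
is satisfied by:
  {o: False}


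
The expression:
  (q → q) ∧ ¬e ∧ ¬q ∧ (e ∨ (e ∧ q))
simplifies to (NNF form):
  False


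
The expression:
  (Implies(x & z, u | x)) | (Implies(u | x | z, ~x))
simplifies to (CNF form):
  True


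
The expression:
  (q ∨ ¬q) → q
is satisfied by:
  {q: True}


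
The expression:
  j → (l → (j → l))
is always true.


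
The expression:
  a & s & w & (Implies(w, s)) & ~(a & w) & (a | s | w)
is never true.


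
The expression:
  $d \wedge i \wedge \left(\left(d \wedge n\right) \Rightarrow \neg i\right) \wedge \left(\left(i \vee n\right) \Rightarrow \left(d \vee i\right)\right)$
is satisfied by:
  {i: True, d: True, n: False}


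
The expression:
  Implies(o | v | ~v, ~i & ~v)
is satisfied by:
  {v: False, i: False}


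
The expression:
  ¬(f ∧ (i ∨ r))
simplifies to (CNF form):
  (¬f ∨ ¬i) ∧ (¬f ∨ ¬r)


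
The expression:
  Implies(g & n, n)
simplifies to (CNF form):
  True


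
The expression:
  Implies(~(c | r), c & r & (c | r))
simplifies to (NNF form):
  c | r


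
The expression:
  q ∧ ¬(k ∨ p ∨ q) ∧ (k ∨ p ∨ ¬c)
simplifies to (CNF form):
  False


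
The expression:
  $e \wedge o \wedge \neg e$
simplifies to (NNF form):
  $\text{False}$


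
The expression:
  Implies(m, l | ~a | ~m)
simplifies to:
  l | ~a | ~m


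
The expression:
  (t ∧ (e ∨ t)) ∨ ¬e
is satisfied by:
  {t: True, e: False}
  {e: False, t: False}
  {e: True, t: True}


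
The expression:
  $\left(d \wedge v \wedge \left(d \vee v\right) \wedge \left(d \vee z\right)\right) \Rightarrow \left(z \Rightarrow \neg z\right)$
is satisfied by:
  {v: False, z: False, d: False}
  {d: True, v: False, z: False}
  {z: True, v: False, d: False}
  {d: True, z: True, v: False}
  {v: True, d: False, z: False}
  {d: True, v: True, z: False}
  {z: True, v: True, d: False}


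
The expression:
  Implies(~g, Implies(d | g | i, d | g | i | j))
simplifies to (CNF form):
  True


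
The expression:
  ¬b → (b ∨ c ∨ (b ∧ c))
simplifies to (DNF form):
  b ∨ c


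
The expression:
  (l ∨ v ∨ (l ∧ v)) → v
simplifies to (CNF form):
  v ∨ ¬l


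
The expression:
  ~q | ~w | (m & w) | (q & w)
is always true.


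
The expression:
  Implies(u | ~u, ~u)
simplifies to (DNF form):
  ~u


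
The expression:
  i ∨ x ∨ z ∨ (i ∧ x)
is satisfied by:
  {i: True, x: True, z: True}
  {i: True, x: True, z: False}
  {i: True, z: True, x: False}
  {i: True, z: False, x: False}
  {x: True, z: True, i: False}
  {x: True, z: False, i: False}
  {z: True, x: False, i: False}


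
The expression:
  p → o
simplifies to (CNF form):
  o ∨ ¬p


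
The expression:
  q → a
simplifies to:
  a ∨ ¬q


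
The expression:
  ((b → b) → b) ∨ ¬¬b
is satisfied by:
  {b: True}


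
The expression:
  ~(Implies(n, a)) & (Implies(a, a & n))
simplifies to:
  n & ~a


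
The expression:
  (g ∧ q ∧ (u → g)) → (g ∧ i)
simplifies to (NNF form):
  i ∨ ¬g ∨ ¬q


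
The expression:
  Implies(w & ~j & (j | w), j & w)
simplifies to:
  j | ~w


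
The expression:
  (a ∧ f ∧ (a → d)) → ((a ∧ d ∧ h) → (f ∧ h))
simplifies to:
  True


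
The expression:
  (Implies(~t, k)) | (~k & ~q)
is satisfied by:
  {t: True, k: True, q: False}
  {t: True, q: False, k: False}
  {k: True, q: False, t: False}
  {k: False, q: False, t: False}
  {t: True, k: True, q: True}
  {t: True, q: True, k: False}
  {k: True, q: True, t: False}


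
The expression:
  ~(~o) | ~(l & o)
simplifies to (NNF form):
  True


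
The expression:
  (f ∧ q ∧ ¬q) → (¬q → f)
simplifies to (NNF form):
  True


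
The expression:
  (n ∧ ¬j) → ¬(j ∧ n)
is always true.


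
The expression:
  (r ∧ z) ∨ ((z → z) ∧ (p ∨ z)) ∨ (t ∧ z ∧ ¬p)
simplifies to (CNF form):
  p ∨ z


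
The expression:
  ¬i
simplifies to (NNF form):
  ¬i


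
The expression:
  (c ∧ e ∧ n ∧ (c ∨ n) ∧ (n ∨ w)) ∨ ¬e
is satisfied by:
  {c: True, n: True, e: False}
  {c: True, n: False, e: False}
  {n: True, c: False, e: False}
  {c: False, n: False, e: False}
  {c: True, e: True, n: True}


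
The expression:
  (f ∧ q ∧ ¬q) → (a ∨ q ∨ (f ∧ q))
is always true.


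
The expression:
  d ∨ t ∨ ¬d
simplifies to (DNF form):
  True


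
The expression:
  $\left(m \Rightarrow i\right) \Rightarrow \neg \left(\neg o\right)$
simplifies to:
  $o \vee \left(m \wedge \neg i\right)$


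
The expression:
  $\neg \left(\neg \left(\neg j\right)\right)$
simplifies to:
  $\neg j$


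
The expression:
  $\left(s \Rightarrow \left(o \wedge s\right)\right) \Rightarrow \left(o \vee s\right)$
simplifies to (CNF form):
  $o \vee s$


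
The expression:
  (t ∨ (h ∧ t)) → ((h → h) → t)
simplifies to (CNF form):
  True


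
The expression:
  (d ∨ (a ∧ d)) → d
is always true.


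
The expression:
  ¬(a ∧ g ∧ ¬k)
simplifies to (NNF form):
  k ∨ ¬a ∨ ¬g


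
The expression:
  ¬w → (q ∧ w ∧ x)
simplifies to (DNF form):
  w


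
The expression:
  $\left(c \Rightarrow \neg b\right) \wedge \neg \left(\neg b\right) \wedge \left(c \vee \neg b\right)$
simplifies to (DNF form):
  $\text{False}$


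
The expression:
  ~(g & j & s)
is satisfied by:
  {s: False, g: False, j: False}
  {j: True, s: False, g: False}
  {g: True, s: False, j: False}
  {j: True, g: True, s: False}
  {s: True, j: False, g: False}
  {j: True, s: True, g: False}
  {g: True, s: True, j: False}


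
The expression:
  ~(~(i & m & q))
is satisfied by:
  {m: True, q: True, i: True}


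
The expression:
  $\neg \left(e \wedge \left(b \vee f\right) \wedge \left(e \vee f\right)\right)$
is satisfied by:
  {f: False, e: False, b: False}
  {b: True, f: False, e: False}
  {f: True, b: False, e: False}
  {b: True, f: True, e: False}
  {e: True, b: False, f: False}


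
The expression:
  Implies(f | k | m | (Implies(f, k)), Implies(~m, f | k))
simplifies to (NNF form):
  f | k | m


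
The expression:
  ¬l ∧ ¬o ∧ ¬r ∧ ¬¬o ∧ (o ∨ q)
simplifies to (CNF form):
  False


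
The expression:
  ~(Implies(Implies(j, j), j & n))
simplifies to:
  ~j | ~n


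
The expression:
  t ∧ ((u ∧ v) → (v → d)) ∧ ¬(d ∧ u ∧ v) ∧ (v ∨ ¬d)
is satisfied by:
  {t: True, d: False, u: False, v: False}
  {t: True, v: True, d: False, u: False}
  {t: True, u: True, d: False, v: False}
  {t: True, v: True, d: True, u: False}


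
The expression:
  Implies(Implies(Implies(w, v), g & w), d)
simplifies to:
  d | ~w | (v & ~g)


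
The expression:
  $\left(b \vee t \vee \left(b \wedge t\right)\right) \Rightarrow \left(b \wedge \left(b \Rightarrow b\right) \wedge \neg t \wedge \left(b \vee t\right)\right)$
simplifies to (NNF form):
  $\neg t$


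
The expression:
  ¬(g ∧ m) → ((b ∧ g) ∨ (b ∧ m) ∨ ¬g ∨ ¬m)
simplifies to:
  True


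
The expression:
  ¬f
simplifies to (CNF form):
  ¬f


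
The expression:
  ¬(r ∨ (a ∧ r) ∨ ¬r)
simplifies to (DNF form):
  False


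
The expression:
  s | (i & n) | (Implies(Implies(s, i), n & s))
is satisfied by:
  {i: True, s: True, n: True}
  {i: True, s: True, n: False}
  {s: True, n: True, i: False}
  {s: True, n: False, i: False}
  {i: True, n: True, s: False}
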